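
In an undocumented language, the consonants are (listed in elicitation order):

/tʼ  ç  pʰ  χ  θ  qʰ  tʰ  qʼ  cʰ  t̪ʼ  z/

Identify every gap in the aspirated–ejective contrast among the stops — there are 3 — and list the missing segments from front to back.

/pʼ/, /t̪ʰ/, /cʼ/

Aspirated: /pʰ/ (bilabial), /tʰ/ (alveolar), /cʰ/ (palatal), /qʰ/ (uvular).
Ejective: /t̪ʼ/ (dental), /tʼ/ (alveolar), /qʼ/ (uvular).
Gaps, from front to back: bilabial lacks ejective (/pʼ/); dental lacks aspirated (/t̪ʰ/); palatal lacks ejective (/cʼ/).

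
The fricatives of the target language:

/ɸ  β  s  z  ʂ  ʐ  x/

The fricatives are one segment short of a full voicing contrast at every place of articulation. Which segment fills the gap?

bilabial: voiceless /ɸ/, voiced /β/.
alveolar: voiceless /s/, voiced /z/.
retroflex: voiceless /ʂ/, voiced /ʐ/.
velar: voiceless /x/, voiced —.
The velar row has no voiced member, so the gap is the voiced velar fricative /ɣ/.

/ɣ/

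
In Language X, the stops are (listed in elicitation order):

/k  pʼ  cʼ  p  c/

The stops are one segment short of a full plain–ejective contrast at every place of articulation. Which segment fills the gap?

place of articulation  plain     ejective
bilabial          p         pʼ      
palatal           c         cʼ      
velar             k         —       
The velar row has no ejective member, so the gap is the ejective velar stop /kʼ/.

/kʼ/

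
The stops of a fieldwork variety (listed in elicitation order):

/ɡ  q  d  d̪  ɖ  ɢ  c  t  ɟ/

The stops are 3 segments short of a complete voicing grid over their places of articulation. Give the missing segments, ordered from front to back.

place of articulation  voiceless  voiced  
dental            —         d̪      
alveolar          t         d       
retroflex         —         ɖ       
palatal           c         ɟ       
velar             —         ɡ       
uvular            q         ɢ       
Gaps, from front to back: dental lacks voiceless (/t̪/); retroflex lacks voiceless (/ʈ/); velar lacks voiceless (/k/).

/t̪/, /ʈ/, /k/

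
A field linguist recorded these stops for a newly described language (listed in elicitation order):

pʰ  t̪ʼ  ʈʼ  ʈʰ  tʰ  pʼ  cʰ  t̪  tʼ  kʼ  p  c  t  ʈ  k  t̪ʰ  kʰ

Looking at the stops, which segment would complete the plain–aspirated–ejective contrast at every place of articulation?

bilabial: plain /p/, aspirated /pʰ/, ejective /pʼ/.
dental: plain /t̪/, aspirated /t̪ʰ/, ejective /t̪ʼ/.
alveolar: plain /t/, aspirated /tʰ/, ejective /tʼ/.
retroflex: plain /ʈ/, aspirated /ʈʰ/, ejective /ʈʼ/.
palatal: plain /c/, aspirated /cʰ/, ejective —.
velar: plain /k/, aspirated /kʰ/, ejective /kʼ/.
The palatal row has no ejective member, so the gap is the ejective palatal stop /cʼ/.

/cʼ/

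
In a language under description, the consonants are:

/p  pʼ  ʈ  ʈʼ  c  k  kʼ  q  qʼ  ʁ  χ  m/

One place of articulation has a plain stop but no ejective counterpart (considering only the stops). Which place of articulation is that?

palatal

Plain: /p/ (bilabial), /ʈ/ (retroflex), /c/ (palatal), /k/ (velar), /q/ (uvular).
Ejective: /pʼ/ (bilabial), /ʈʼ/ (retroflex), /kʼ/ (velar), /qʼ/ (uvular).
Every place of articulation has an ejective member except palatal, where /cʼ/ would be expected.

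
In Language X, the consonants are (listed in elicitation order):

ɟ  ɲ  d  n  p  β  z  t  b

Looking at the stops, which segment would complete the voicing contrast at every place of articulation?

place of articulation  voiceless  voiced  
bilabial          p         b       
alveolar          t         d       
palatal           —         ɟ       
The palatal row has no voiceless member, so the gap is the voiceless palatal stop /c/.

/c/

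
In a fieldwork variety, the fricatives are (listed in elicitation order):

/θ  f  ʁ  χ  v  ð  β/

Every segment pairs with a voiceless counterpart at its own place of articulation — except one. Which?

/β/

Labiodental: /f/ ~ /v/
Dental: /θ/ ~ /ð/
Uvular: /χ/ ~ /ʁ/
Bilabial: only /β/ (voiced); no voiceless partner.
So /β/ is the unpaired segment.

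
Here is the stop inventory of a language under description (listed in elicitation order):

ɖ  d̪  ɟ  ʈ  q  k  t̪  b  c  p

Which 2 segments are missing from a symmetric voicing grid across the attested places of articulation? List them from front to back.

place of articulation  voiceless  voiced  
bilabial          p         b       
dental            t̪        d̪      
retroflex         ʈ         ɖ       
palatal           c         ɟ       
velar             k         —       
uvular            q         —       
Gaps, from front to back: velar lacks voiced (/ɡ/); uvular lacks voiced (/ɢ/).

/ɡ/, /ɢ/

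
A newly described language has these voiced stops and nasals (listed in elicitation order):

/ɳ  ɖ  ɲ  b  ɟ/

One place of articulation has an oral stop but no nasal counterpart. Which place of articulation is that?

bilabial: oral stop /b/, nasal —.
retroflex: oral stop /ɖ/, nasal /ɳ/.
palatal: oral stop /ɟ/, nasal /ɲ/.
Every place of articulation has a nasal member except bilabial, where /m/ would be expected.

bilabial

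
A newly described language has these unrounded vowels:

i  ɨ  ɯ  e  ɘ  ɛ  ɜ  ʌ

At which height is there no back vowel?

height            front     central   back    
high              i         ɨ         ɯ       
high-mid          e         ɘ         —       
low-mid           ɛ         ɜ         ʌ       
Every height has a back member except high-mid, where /ɤ/ would be expected.

high-mid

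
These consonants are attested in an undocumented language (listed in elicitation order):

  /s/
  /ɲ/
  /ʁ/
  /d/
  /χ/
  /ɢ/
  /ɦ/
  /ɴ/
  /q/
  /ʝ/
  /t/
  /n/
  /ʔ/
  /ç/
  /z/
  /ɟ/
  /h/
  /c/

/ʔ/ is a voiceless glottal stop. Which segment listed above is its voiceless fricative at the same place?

/h/

The voiceless fricative at the same place is a voiceless glottal fricative — in this inventory, /h/.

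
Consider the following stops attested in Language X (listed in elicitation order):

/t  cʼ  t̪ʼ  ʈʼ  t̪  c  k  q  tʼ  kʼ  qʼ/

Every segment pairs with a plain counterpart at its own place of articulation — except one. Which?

/ʈʼ/

Dental: /t̪/ ~ /t̪ʼ/
Alveolar: /t/ ~ /tʼ/
Palatal: /c/ ~ /cʼ/
Velar: /k/ ~ /kʼ/
Uvular: /q/ ~ /qʼ/
Retroflex: only /ʈʼ/ (ejective); no plain partner.
So /ʈʼ/ is the unpaired segment.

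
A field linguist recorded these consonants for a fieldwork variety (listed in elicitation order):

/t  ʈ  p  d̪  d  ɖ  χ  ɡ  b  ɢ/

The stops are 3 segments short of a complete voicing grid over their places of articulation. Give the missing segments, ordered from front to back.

/t̪/, /k/, /q/

Voiceless: /p/ (bilabial), /t/ (alveolar), /ʈ/ (retroflex).
Voiced: /b/ (bilabial), /d̪/ (dental), /d/ (alveolar), /ɖ/ (retroflex), /ɡ/ (velar), /ɢ/ (uvular).
Gaps, from front to back: dental lacks voiceless (/t̪/); velar lacks voiceless (/k/); uvular lacks voiceless (/q/).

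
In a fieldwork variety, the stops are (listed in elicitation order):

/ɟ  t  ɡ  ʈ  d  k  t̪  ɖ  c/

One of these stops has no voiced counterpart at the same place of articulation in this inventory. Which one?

Alveolar: /t/ ~ /d/
Retroflex: /ʈ/ ~ /ɖ/
Palatal: /c/ ~ /ɟ/
Velar: /k/ ~ /ɡ/
Dental: only /t̪/ (voiceless); no voiced partner.
So /t̪/ is the unpaired segment.

/t̪/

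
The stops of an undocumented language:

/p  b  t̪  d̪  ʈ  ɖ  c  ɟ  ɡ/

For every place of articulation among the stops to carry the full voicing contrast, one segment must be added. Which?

bilabial: voiceless /p/, voiced /b/.
dental: voiceless /t̪/, voiced /d̪/.
retroflex: voiceless /ʈ/, voiced /ɖ/.
palatal: voiceless /c/, voiced /ɟ/.
velar: voiceless —, voiced /ɡ/.
The velar row has no voiceless member, so the gap is the voiceless velar stop /k/.

/k/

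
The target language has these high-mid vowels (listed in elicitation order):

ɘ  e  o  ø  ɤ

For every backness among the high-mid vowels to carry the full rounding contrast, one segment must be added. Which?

Unrounded: /e/ (front), /ɘ/ (central), /ɤ/ (back).
Rounded: /ø/ (front), /o/ (back).
The central row has no rounded member, so the gap is the central rounded vowel /ɵ/.

/ɵ/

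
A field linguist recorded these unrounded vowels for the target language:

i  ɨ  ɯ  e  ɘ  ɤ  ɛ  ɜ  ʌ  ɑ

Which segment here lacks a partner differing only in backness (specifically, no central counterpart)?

High: /i/ ~ /ɨ/ ~ /ɯ/
High-mid: /e/ ~ /ɘ/ ~ /ɤ/
Low-mid: /ɛ/ ~ /ɜ/ ~ /ʌ/
Low: only /ɑ/ (back); no central partner.
So /ɑ/ is the unpaired segment.

/ɑ/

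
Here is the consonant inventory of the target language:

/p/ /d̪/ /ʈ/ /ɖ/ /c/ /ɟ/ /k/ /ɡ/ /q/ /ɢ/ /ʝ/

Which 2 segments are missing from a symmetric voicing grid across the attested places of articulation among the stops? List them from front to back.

/b/, /t̪/

place of articulation  voiceless  voiced  
bilabial          p         —       
dental            —         d̪      
retroflex         ʈ         ɖ       
palatal           c         ɟ       
velar             k         ɡ       
uvular            q         ɢ       
Gaps, from front to back: bilabial lacks voiced (/b/); dental lacks voiceless (/t̪/).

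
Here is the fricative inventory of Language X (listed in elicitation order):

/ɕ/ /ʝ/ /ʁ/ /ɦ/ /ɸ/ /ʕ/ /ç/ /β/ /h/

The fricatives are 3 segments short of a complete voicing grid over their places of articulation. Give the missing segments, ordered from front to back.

Voiceless: /ɸ/ (bilabial), /ɕ/ (alveolo-palatal), /ç/ (palatal), /h/ (glottal).
Voiced: /β/ (bilabial), /ʝ/ (palatal), /ʁ/ (uvular), /ʕ/ (pharyngeal), /ɦ/ (glottal).
Gaps, from front to back: alveolo-palatal lacks voiced (/ʑ/); uvular lacks voiceless (/χ/); pharyngeal lacks voiceless (/ħ/).

/ʑ/, /χ/, /ħ/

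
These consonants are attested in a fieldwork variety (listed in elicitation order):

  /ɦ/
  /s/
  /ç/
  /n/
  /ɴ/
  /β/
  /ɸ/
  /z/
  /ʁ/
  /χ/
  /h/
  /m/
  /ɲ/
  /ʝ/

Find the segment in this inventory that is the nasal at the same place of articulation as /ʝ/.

/ɲ/

/ʝ/ is a voiced palatal fricative.
The nasal at the same place is a palatal nasal — in this inventory, /ɲ/.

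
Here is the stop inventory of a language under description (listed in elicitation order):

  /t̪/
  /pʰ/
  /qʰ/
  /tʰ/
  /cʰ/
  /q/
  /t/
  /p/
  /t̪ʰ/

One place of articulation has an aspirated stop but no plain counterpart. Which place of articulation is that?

place of articulation  plain     aspirated
bilabial          p         pʰ      
dental            t̪        t̪ʰ     
alveolar          t         tʰ      
palatal           —         cʰ      
uvular            q         qʰ      
Every place of articulation has a plain member except palatal, where /c/ would be expected.

palatal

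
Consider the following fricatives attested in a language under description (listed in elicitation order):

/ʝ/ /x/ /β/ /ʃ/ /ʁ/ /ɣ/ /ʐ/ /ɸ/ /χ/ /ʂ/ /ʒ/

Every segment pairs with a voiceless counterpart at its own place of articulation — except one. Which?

Bilabial: /ɸ/ ~ /β/
Postalveolar: /ʃ/ ~ /ʒ/
Retroflex: /ʂ/ ~ /ʐ/
Velar: /x/ ~ /ɣ/
Uvular: /χ/ ~ /ʁ/
Palatal: only /ʝ/ (voiced); no voiceless partner.
So /ʝ/ is the unpaired segment.

/ʝ/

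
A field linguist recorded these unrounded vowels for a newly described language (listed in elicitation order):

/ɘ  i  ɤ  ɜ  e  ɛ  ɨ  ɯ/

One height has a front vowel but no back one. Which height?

Front: /i/ (high), /e/ (high-mid), /ɛ/ (low-mid).
Central: /ɨ/ (high), /ɘ/ (high-mid), /ɜ/ (low-mid).
Back: /ɯ/ (high), /ɤ/ (high-mid).
Every height has a back member except low-mid, where /ʌ/ would be expected.

low-mid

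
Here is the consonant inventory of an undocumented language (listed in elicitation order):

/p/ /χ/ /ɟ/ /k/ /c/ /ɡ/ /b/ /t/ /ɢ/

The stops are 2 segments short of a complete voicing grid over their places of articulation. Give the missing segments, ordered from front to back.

/d/, /q/

bilabial: voiceless /p/, voiced /b/.
alveolar: voiceless /t/, voiced —.
palatal: voiceless /c/, voiced /ɟ/.
velar: voiceless /k/, voiced /ɡ/.
uvular: voiceless —, voiced /ɢ/.
Gaps, from front to back: alveolar lacks voiced (/d/); uvular lacks voiceless (/q/).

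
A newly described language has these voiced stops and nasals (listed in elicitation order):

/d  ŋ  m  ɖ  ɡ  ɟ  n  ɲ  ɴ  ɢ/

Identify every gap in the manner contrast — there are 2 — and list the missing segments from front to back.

/b/, /ɳ/

place of articulation  oral stop  nasal   
bilabial          —         m       
alveolar          d         n       
retroflex         ɖ         —       
palatal           ɟ         ɲ       
velar             ɡ         ŋ       
uvular            ɢ         ɴ       
Gaps, from front to back: bilabial lacks oral stop (/b/); retroflex lacks nasal (/ɳ/).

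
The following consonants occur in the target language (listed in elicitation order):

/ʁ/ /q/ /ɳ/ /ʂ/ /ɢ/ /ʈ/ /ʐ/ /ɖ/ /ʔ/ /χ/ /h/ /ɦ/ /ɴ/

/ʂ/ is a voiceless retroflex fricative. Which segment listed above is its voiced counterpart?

The voiced counterpart is a voiced retroflex fricative — in this inventory, /ʐ/.

/ʐ/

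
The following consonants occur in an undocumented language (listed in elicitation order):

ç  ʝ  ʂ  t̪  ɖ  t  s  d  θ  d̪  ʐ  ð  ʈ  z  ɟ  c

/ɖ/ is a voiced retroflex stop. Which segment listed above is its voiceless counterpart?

The voiceless counterpart is a voiceless retroflex stop — in this inventory, /ʈ/.

/ʈ/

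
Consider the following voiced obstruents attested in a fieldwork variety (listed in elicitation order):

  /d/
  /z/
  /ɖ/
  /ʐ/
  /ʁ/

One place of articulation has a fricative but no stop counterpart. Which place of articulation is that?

place of articulation  stop      fricative
alveolar          d         z       
retroflex         ɖ         ʐ       
uvular            —         ʁ       
Every place of articulation has a stop member except uvular, where /ɢ/ would be expected.

uvular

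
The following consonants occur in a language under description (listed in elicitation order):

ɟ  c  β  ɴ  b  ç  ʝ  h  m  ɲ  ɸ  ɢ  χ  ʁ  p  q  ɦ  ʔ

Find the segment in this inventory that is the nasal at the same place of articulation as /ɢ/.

/ɴ/

/ɢ/ is a voiced uvular stop.
The nasal at the same place is an uvular nasal — in this inventory, /ɴ/.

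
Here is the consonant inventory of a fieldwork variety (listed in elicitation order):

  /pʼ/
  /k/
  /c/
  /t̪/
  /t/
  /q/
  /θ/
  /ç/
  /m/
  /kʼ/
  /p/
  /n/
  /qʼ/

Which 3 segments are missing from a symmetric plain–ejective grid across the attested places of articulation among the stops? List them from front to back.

Plain: /p/ (bilabial), /t̪/ (dental), /t/ (alveolar), /c/ (palatal), /k/ (velar), /q/ (uvular).
Ejective: /pʼ/ (bilabial), /kʼ/ (velar), /qʼ/ (uvular).
Gaps, from front to back: dental lacks ejective (/t̪ʼ/); alveolar lacks ejective (/tʼ/); palatal lacks ejective (/cʼ/).

/t̪ʼ/, /tʼ/, /cʼ/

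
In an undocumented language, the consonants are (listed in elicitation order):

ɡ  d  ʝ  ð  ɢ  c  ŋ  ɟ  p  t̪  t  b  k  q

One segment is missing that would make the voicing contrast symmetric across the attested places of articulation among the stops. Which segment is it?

/d̪/

Voiceless: /p/ (bilabial), /t̪/ (dental), /t/ (alveolar), /c/ (palatal), /k/ (velar), /q/ (uvular).
Voiced: /b/ (bilabial), /d/ (alveolar), /ɟ/ (palatal), /ɡ/ (velar), /ɢ/ (uvular).
The dental row has no voiced member, so the gap is the voiced dental stop /d̪/.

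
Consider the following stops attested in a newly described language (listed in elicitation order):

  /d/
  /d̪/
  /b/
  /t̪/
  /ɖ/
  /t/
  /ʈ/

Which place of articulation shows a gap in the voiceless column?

bilabial: voiceless —, voiced /b/.
dental: voiceless /t̪/, voiced /d̪/.
alveolar: voiceless /t/, voiced /d/.
retroflex: voiceless /ʈ/, voiced /ɖ/.
Every place of articulation has a voiceless member except bilabial, where /p/ would be expected.

bilabial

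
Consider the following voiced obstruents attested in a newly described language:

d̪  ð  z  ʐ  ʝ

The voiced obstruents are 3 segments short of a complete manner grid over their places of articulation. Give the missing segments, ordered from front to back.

/d/, /ɖ/, /ɟ/

Stop: /d̪/ (dental).
Fricative: /ð/ (dental), /z/ (alveolar), /ʐ/ (retroflex), /ʝ/ (palatal).
Gaps, from front to back: alveolar lacks stop (/d/); retroflex lacks stop (/ɖ/); palatal lacks stop (/ɟ/).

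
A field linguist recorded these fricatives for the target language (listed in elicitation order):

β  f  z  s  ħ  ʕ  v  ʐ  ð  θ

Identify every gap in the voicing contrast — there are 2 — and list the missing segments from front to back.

Voiceless: /f/ (labiodental), /θ/ (dental), /s/ (alveolar), /ħ/ (pharyngeal).
Voiced: /β/ (bilabial), /v/ (labiodental), /ð/ (dental), /z/ (alveolar), /ʐ/ (retroflex), /ʕ/ (pharyngeal).
Gaps, from front to back: bilabial lacks voiceless (/ɸ/); retroflex lacks voiceless (/ʂ/).

/ɸ/, /ʂ/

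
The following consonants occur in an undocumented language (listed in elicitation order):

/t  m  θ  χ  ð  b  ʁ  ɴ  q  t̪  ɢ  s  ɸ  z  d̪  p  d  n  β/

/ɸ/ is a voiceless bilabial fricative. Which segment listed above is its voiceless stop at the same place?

The voiceless stop at the same place is a voiceless bilabial stop — in this inventory, /p/.

/p/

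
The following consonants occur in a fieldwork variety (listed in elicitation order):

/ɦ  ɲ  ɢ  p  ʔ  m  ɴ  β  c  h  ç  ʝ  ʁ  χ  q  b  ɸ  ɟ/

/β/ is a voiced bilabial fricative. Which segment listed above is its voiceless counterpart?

/ɸ/

The voiceless counterpart is a voiceless bilabial fricative — in this inventory, /ɸ/.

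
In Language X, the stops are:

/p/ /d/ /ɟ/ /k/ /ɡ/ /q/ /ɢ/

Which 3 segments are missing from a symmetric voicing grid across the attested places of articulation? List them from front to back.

Voiceless: /p/ (bilabial), /k/ (velar), /q/ (uvular).
Voiced: /d/ (alveolar), /ɟ/ (palatal), /ɡ/ (velar), /ɢ/ (uvular).
Gaps, from front to back: bilabial lacks voiced (/b/); alveolar lacks voiceless (/t/); palatal lacks voiceless (/c/).

/b/, /t/, /c/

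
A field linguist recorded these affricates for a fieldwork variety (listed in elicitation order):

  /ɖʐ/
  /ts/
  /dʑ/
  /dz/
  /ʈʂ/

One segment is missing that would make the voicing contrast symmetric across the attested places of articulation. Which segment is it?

Voiceless: /ts/ (alveolar), /ʈʂ/ (retroflex).
Voiced: /dz/ (alveolar), /ɖʐ/ (retroflex), /dʑ/ (alveolo-palatal).
The alveolo-palatal row has no voiceless member, so the gap is the voiceless alveolo-palatal affricate /tɕ/.

/tɕ/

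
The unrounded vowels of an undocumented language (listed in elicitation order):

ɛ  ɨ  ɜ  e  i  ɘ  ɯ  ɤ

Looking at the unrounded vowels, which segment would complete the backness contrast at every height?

/ʌ/

height            front     central   back    
high              i         ɨ         ɯ       
high-mid          e         ɘ         ɤ       
low-mid           ɛ         ɜ         —       
The low-mid row has no back member, so the gap is the low-mid back unrounded vowel /ʌ/.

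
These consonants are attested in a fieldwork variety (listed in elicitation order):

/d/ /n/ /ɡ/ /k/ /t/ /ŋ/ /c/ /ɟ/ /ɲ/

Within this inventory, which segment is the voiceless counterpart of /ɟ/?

/c/

/ɟ/ is a voiced palatal stop.
The voiceless counterpart is a voiceless palatal stop — in this inventory, /c/.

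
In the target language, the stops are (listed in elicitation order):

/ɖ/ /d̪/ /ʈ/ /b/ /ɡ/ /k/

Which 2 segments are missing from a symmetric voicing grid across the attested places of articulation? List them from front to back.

bilabial: voiceless —, voiced /b/.
dental: voiceless —, voiced /d̪/.
retroflex: voiceless /ʈ/, voiced /ɖ/.
velar: voiceless /k/, voiced /ɡ/.
Gaps, from front to back: bilabial lacks voiceless (/p/); dental lacks voiceless (/t̪/).

/p/, /t̪/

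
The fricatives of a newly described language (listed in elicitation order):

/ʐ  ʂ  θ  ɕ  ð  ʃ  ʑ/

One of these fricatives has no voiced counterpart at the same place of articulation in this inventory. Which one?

/ʃ/

Dental: /θ/ ~ /ð/
Retroflex: /ʂ/ ~ /ʐ/
Alveolo-palatal: /ɕ/ ~ /ʑ/
Postalveolar: only /ʃ/ (voiceless); no voiced partner.
So /ʃ/ is the unpaired segment.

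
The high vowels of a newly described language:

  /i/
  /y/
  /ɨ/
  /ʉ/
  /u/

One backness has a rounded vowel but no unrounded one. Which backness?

back

backness          unrounded  rounded 
front             i         y       
central           ɨ         ʉ       
back              —         u       
Every backness has an unrounded member except back, where /ɯ/ would be expected.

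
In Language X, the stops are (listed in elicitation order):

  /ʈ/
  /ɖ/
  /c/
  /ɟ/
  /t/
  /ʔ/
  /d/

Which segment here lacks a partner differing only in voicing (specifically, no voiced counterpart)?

Alveolar: /t/ ~ /d/
Retroflex: /ʈ/ ~ /ɖ/
Palatal: /c/ ~ /ɟ/
Glottal: only /ʔ/ (voiceless); no voiced partner.
So /ʔ/ is the unpaired segment.

/ʔ/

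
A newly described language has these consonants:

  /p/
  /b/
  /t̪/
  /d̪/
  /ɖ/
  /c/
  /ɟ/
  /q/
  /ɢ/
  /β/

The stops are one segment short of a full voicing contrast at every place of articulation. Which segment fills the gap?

/ʈ/

place of articulation  voiceless  voiced  
bilabial          p         b       
dental            t̪        d̪      
retroflex         —         ɖ       
palatal           c         ɟ       
uvular            q         ɢ       
The retroflex row has no voiceless member, so the gap is the voiceless retroflex stop /ʈ/.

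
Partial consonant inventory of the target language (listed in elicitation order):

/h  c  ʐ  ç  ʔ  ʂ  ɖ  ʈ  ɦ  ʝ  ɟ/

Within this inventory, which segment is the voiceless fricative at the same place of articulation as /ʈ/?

/ʈ/ is a voiceless retroflex stop.
The voiceless fricative at the same place is a voiceless retroflex fricative — in this inventory, /ʂ/.

/ʂ/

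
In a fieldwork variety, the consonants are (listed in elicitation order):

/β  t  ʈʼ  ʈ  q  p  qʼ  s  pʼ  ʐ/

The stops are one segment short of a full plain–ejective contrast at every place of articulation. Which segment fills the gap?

bilabial: plain /p/, ejective /pʼ/.
alveolar: plain /t/, ejective —.
retroflex: plain /ʈ/, ejective /ʈʼ/.
uvular: plain /q/, ejective /qʼ/.
The alveolar row has no ejective member, so the gap is the ejective alveolar stop /tʼ/.

/tʼ/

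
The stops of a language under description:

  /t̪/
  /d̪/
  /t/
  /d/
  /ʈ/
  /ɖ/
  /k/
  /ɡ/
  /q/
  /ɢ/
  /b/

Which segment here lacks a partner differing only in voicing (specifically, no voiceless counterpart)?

/b/

Dental: /t̪/ ~ /d̪/
Alveolar: /t/ ~ /d/
Retroflex: /ʈ/ ~ /ɖ/
Velar: /k/ ~ /ɡ/
Uvular: /q/ ~ /ɢ/
Bilabial: only /b/ (voiced); no voiceless partner.
So /b/ is the unpaired segment.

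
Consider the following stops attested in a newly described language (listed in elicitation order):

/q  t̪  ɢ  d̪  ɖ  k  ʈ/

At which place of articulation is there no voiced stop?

Voiceless: /t̪/ (dental), /ʈ/ (retroflex), /k/ (velar), /q/ (uvular).
Voiced: /d̪/ (dental), /ɖ/ (retroflex), /ɢ/ (uvular).
Every place of articulation has a voiced member except velar, where /ɡ/ would be expected.

velar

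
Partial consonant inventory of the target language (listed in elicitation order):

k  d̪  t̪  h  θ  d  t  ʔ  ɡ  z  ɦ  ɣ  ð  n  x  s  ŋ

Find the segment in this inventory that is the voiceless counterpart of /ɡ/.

/ɡ/ is a voiced velar stop.
The voiceless counterpart is a voiceless velar stop — in this inventory, /k/.

/k/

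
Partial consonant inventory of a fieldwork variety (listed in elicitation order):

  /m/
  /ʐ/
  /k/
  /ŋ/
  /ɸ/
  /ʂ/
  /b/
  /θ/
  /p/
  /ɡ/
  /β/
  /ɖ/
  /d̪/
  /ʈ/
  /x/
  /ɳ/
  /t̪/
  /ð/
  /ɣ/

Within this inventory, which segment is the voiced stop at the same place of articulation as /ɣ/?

/ɡ/

/ɣ/ is a voiced velar fricative.
The voiced stop at the same place is a voiced velar stop — in this inventory, /ɡ/.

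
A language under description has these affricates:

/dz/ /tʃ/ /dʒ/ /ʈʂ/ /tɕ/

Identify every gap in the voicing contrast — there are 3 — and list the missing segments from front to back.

place of articulation  voiceless  voiced  
alveolar          —         dz      
postalveolar      tʃ        dʒ      
retroflex         ʈʂ        —       
alveolo-palatal   tɕ        —       
Gaps, from front to back: alveolar lacks voiceless (/ts/); retroflex lacks voiced (/ɖʐ/); alveolo-palatal lacks voiced (/dʑ/).

/ts/, /ɖʐ/, /dʑ/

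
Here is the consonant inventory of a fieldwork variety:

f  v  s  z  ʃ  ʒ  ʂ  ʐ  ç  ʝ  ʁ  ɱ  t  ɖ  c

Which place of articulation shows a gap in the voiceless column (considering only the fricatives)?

labiodental: voiceless /f/, voiced /v/.
alveolar: voiceless /s/, voiced /z/.
postalveolar: voiceless /ʃ/, voiced /ʒ/.
retroflex: voiceless /ʂ/, voiced /ʐ/.
palatal: voiceless /ç/, voiced /ʝ/.
uvular: voiceless —, voiced /ʁ/.
Every place of articulation has a voiceless member except uvular, where /χ/ would be expected.

uvular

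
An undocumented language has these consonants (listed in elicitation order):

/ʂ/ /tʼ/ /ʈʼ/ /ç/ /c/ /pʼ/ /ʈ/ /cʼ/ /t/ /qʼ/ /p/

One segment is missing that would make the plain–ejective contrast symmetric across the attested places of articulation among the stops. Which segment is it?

bilabial: plain /p/, ejective /pʼ/.
alveolar: plain /t/, ejective /tʼ/.
retroflex: plain /ʈ/, ejective /ʈʼ/.
palatal: plain /c/, ejective /cʼ/.
uvular: plain —, ejective /qʼ/.
The uvular row has no plain member, so the gap is the plain uvular stop /q/.

/q/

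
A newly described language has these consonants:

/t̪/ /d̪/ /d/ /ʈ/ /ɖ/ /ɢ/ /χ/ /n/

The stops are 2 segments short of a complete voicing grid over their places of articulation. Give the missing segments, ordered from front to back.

/t/, /q/

place of articulation  voiceless  voiced  
dental            t̪        d̪      
alveolar          —         d       
retroflex         ʈ         ɖ       
uvular            —         ɢ       
Gaps, from front to back: alveolar lacks voiceless (/t/); uvular lacks voiceless (/q/).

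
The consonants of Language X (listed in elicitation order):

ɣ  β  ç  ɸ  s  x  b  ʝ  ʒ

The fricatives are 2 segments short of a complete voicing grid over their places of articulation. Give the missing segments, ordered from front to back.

/z/, /ʃ/

bilabial: voiceless /ɸ/, voiced /β/.
alveolar: voiceless /s/, voiced —.
postalveolar: voiceless —, voiced /ʒ/.
palatal: voiceless /ç/, voiced /ʝ/.
velar: voiceless /x/, voiced /ɣ/.
Gaps, from front to back: alveolar lacks voiced (/z/); postalveolar lacks voiceless (/ʃ/).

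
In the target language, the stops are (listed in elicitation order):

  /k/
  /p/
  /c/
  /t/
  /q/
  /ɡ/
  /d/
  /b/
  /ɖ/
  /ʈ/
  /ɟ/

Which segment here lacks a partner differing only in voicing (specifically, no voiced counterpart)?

Bilabial: /p/ ~ /b/
Alveolar: /t/ ~ /d/
Retroflex: /ʈ/ ~ /ɖ/
Palatal: /c/ ~ /ɟ/
Velar: /k/ ~ /ɡ/
Uvular: only /q/ (voiceless); no voiced partner.
So /q/ is the unpaired segment.

/q/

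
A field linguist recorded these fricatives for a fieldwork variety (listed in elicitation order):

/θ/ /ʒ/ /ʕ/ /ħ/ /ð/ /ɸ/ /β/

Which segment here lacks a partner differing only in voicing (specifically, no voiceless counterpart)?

Bilabial: /ɸ/ ~ /β/
Dental: /θ/ ~ /ð/
Pharyngeal: /ħ/ ~ /ʕ/
Postalveolar: only /ʒ/ (voiced); no voiceless partner.
So /ʒ/ is the unpaired segment.

/ʒ/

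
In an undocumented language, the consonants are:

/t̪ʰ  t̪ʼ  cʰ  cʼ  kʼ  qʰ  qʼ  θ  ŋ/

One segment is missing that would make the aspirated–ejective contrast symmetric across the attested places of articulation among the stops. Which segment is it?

/kʰ/

dental: aspirated /t̪ʰ/, ejective /t̪ʼ/.
palatal: aspirated /cʰ/, ejective /cʼ/.
velar: aspirated —, ejective /kʼ/.
uvular: aspirated /qʰ/, ejective /qʼ/.
The velar row has no aspirated member, so the gap is the aspirated velar stop /kʰ/.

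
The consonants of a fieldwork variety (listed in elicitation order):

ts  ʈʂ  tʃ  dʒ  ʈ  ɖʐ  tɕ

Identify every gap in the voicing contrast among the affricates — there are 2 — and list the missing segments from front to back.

place of articulation  voiceless  voiced  
alveolar          ts        —       
postalveolar      tʃ        dʒ      
retroflex         ʈʂ        ɖʐ      
alveolo-palatal   tɕ        —       
Gaps, from front to back: alveolar lacks voiced (/dz/); alveolo-palatal lacks voiced (/dʑ/).

/dz/, /dʑ/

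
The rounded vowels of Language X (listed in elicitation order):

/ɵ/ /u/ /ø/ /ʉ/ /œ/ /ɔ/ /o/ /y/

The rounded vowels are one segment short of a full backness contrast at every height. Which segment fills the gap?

high: front /y/, central /ʉ/, back /u/.
high-mid: front /ø/, central /ɵ/, back /o/.
low-mid: front /œ/, central —, back /ɔ/.
The low-mid row has no central member, so the gap is the low-mid central rounded vowel /ɞ/.

/ɞ/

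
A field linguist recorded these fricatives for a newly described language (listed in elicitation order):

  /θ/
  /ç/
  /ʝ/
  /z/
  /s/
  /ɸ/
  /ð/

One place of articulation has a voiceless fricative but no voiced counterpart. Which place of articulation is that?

place of articulation  voiceless  voiced  
bilabial          ɸ         —       
dental            θ         ð       
alveolar          s         z       
palatal           ç         ʝ       
Every place of articulation has a voiced member except bilabial, where /β/ would be expected.

bilabial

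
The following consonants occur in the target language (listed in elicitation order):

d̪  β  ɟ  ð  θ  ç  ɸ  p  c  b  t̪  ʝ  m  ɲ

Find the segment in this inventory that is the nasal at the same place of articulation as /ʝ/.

/ʝ/ is a voiced palatal fricative.
The nasal at the same place is a palatal nasal — in this inventory, /ɲ/.

/ɲ/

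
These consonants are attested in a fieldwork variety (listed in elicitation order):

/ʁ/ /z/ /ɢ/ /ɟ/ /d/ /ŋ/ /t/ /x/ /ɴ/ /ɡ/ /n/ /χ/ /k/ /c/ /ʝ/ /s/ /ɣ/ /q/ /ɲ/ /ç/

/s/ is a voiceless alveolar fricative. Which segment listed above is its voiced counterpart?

The voiced counterpart is a voiced alveolar fricative — in this inventory, /z/.

/z/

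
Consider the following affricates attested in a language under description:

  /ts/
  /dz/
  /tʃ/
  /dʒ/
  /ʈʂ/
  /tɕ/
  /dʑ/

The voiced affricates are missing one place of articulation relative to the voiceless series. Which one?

retroflex

place of articulation  voiceless  voiced  
alveolar          ts        dz      
postalveolar      tʃ        dʒ      
retroflex         ʈʂ        —       
alveolo-palatal   tɕ        dʑ      
Every place of articulation has a voiced member except retroflex, where /ɖʐ/ would be expected.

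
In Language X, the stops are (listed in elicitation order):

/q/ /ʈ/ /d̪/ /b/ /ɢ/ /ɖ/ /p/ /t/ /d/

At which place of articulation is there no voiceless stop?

place of articulation  voiceless  voiced  
bilabial          p         b       
dental            —         d̪      
alveolar          t         d       
retroflex         ʈ         ɖ       
uvular            q         ɢ       
Every place of articulation has a voiceless member except dental, where /t̪/ would be expected.

dental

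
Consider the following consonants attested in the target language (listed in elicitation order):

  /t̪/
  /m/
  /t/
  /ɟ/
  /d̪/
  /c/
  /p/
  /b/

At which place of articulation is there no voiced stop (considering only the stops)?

alveolar

place of articulation  voiceless  voiced  
bilabial          p         b       
dental            t̪        d̪      
alveolar          t         —       
palatal           c         ɟ       
Every place of articulation has a voiced member except alveolar, where /d/ would be expected.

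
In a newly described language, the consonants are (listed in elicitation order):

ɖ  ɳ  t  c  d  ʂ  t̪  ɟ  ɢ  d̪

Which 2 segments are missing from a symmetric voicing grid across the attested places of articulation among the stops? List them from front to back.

place of articulation  voiceless  voiced  
dental            t̪        d̪      
alveolar          t         d       
retroflex         —         ɖ       
palatal           c         ɟ       
uvular            —         ɢ       
Gaps, from front to back: retroflex lacks voiceless (/ʈ/); uvular lacks voiceless (/q/).

/ʈ/, /q/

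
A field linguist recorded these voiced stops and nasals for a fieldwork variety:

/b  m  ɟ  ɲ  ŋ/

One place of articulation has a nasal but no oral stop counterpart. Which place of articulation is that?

velar

place of articulation  oral stop  nasal   
bilabial          b         m       
palatal           ɟ         ɲ       
velar             —         ŋ       
Every place of articulation has an oral stop member except velar, where /ɡ/ would be expected.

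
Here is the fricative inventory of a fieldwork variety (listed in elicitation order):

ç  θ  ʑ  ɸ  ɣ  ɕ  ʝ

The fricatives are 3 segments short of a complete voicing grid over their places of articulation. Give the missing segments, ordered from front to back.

/β/, /ð/, /x/

Voiceless: /ɸ/ (bilabial), /θ/ (dental), /ɕ/ (alveolo-palatal), /ç/ (palatal).
Voiced: /ʑ/ (alveolo-palatal), /ʝ/ (palatal), /ɣ/ (velar).
Gaps, from front to back: bilabial lacks voiced (/β/); dental lacks voiced (/ð/); velar lacks voiceless (/x/).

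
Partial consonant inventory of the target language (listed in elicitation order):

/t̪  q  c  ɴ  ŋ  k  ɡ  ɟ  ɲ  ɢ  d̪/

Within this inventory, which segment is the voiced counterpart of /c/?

/c/ is a voiceless palatal stop.
The voiced counterpart is a voiced palatal stop — in this inventory, /ɟ/.

/ɟ/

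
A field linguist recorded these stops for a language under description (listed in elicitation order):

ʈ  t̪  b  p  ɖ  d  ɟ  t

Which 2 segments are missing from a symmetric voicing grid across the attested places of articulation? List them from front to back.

bilabial: voiceless /p/, voiced /b/.
dental: voiceless /t̪/, voiced —.
alveolar: voiceless /t/, voiced /d/.
retroflex: voiceless /ʈ/, voiced /ɖ/.
palatal: voiceless —, voiced /ɟ/.
Gaps, from front to back: dental lacks voiced (/d̪/); palatal lacks voiceless (/c/).

/d̪/, /c/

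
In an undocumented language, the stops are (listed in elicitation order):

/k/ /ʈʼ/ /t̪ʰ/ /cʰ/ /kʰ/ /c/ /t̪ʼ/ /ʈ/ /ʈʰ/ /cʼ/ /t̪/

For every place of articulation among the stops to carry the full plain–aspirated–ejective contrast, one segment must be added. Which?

/kʼ/

Plain: /t̪/ (dental), /ʈ/ (retroflex), /c/ (palatal), /k/ (velar).
Aspirated: /t̪ʰ/ (dental), /ʈʰ/ (retroflex), /cʰ/ (palatal), /kʰ/ (velar).
Ejective: /t̪ʼ/ (dental), /ʈʼ/ (retroflex), /cʼ/ (palatal).
The velar row has no ejective member, so the gap is the ejective velar stop /kʼ/.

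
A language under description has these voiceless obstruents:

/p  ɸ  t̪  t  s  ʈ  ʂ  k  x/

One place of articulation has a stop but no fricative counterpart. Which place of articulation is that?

bilabial: stop /p/, fricative /ɸ/.
dental: stop /t̪/, fricative —.
alveolar: stop /t/, fricative /s/.
retroflex: stop /ʈ/, fricative /ʂ/.
velar: stop /k/, fricative /x/.
Every place of articulation has a fricative member except dental, where /θ/ would be expected.

dental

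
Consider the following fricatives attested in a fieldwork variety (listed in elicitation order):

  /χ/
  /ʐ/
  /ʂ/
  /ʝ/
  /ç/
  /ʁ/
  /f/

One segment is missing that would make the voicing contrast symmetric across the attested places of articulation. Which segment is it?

/v/

labiodental: voiceless /f/, voiced —.
retroflex: voiceless /ʂ/, voiced /ʐ/.
palatal: voiceless /ç/, voiced /ʝ/.
uvular: voiceless /χ/, voiced /ʁ/.
The labiodental row has no voiced member, so the gap is the voiced labiodental fricative /v/.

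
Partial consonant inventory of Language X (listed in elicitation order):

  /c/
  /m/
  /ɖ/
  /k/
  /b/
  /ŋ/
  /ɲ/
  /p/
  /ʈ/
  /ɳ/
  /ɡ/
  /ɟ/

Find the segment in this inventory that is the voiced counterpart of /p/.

/p/ is a voiceless bilabial stop.
The voiced counterpart is a voiced bilabial stop — in this inventory, /b/.

/b/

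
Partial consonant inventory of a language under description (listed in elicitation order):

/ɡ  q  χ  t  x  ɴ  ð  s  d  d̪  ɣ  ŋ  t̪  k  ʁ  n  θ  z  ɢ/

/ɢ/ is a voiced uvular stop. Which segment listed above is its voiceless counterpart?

/q/

The voiceless counterpart is a voiceless uvular stop — in this inventory, /q/.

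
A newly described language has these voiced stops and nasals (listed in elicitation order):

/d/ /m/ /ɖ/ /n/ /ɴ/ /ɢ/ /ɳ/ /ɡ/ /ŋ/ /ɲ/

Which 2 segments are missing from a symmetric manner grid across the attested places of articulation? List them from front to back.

Oral stop: /d/ (alveolar), /ɖ/ (retroflex), /ɡ/ (velar), /ɢ/ (uvular).
Nasal: /m/ (bilabial), /n/ (alveolar), /ɳ/ (retroflex), /ɲ/ (palatal), /ŋ/ (velar), /ɴ/ (uvular).
Gaps, from front to back: bilabial lacks oral stop (/b/); palatal lacks oral stop (/ɟ/).

/b/, /ɟ/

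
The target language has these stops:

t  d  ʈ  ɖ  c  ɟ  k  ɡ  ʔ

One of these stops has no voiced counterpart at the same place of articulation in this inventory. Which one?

/ʔ/

Alveolar: /t/ ~ /d/
Retroflex: /ʈ/ ~ /ɖ/
Palatal: /c/ ~ /ɟ/
Velar: /k/ ~ /ɡ/
Glottal: only /ʔ/ (voiceless); no voiced partner.
So /ʔ/ is the unpaired segment.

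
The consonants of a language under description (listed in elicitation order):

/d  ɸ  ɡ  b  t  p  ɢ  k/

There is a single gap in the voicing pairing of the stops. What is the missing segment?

bilabial: voiceless /p/, voiced /b/.
alveolar: voiceless /t/, voiced /d/.
velar: voiceless /k/, voiced /ɡ/.
uvular: voiceless —, voiced /ɢ/.
The uvular row has no voiceless member, so the gap is the voiceless uvular stop /q/.

/q/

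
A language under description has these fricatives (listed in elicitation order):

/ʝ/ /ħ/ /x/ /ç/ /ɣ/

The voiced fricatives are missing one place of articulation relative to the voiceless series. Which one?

Voiceless: /ç/ (palatal), /x/ (velar), /ħ/ (pharyngeal).
Voiced: /ʝ/ (palatal), /ɣ/ (velar).
Every place of articulation has a voiced member except pharyngeal, where /ʕ/ would be expected.

pharyngeal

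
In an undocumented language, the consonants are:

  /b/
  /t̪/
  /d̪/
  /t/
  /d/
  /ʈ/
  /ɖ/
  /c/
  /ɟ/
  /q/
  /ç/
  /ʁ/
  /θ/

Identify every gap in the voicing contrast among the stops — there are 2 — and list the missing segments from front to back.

Voiceless: /t̪/ (dental), /t/ (alveolar), /ʈ/ (retroflex), /c/ (palatal), /q/ (uvular).
Voiced: /b/ (bilabial), /d̪/ (dental), /d/ (alveolar), /ɖ/ (retroflex), /ɟ/ (palatal).
Gaps, from front to back: bilabial lacks voiceless (/p/); uvular lacks voiced (/ɢ/).

/p/, /ɢ/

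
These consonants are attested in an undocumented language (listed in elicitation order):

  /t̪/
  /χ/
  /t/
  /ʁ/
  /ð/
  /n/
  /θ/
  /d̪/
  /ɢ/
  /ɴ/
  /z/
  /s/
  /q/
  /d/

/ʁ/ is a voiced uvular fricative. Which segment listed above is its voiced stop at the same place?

/ɢ/

The voiced stop at the same place is a voiced uvular stop — in this inventory, /ɢ/.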